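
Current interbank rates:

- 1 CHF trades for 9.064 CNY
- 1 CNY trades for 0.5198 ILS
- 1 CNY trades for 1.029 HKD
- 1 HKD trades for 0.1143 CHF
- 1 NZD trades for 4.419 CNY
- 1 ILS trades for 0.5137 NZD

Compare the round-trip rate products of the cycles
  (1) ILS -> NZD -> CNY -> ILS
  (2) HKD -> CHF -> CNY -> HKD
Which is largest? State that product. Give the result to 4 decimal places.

(1) 0.5137 × 4.419 × 0.5198 = 1.17997
(2) 0.1143 × 9.064 × 1.029 = 1.06606
Highest is cycle (1) at 1.1800 (>1, arbitrage).

1.1800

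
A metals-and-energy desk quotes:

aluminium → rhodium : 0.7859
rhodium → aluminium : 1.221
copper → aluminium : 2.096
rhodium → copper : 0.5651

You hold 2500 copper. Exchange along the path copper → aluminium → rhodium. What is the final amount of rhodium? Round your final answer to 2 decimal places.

2500 copper × 2.096 = 5240 aluminium
5240 aluminium × 0.7859 = 4118.116 rhodium

4118.12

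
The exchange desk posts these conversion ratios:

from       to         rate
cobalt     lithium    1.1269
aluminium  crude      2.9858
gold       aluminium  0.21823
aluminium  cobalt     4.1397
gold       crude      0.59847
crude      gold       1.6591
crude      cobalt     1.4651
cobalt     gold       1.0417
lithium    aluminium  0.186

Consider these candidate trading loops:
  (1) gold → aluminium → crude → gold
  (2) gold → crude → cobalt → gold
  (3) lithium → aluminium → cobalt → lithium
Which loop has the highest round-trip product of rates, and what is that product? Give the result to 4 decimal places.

(1) 0.21823 × 2.9858 × 1.6591 = 1.08105
(2) 0.59847 × 1.4651 × 1.0417 = 0.91338
(3) 0.186 × 4.1397 × 1.1269 = 0.86770
Highest is cycle (1) at 1.0811 (>1, arbitrage).

1.0811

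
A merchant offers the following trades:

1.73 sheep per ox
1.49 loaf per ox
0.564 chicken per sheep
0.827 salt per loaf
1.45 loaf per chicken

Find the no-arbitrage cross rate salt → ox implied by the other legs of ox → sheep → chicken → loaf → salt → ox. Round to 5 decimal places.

Known legs of the cycle: 1.73 × 0.564 × 1.45 × 0.827 = 1.170034638
For no arbitrage the full-cycle product must be 1, so the missing rate is 1 / 1.170034638 ≈ 0.8546756.

0.85468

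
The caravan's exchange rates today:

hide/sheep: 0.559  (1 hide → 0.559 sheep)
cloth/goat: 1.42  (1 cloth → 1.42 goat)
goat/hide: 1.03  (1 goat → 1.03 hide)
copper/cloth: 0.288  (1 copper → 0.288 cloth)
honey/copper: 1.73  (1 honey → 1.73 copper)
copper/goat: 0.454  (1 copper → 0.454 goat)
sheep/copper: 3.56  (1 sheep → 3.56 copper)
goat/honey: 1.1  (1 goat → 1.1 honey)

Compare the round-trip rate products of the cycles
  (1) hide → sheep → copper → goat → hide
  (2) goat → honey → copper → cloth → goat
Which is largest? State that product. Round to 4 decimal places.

0.9306

(1) 0.559 × 3.56 × 0.454 × 1.03 = 0.93058
(2) 1.1 × 1.73 × 0.288 × 1.42 = 0.77825
Highest is cycle (1) at 0.9306 (≤1, no arbitrage).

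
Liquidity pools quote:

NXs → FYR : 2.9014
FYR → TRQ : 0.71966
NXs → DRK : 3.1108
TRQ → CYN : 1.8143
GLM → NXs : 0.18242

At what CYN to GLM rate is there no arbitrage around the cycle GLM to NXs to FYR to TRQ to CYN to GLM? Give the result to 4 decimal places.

Known legs of the cycle: 0.18242 × 2.9014 × 0.71966 × 1.8143 = 0.691061221010179544
For no arbitrage the full-cycle product must be 1, so the missing rate is 1 / 0.691061221010179544 ≈ 1.447050.

1.4470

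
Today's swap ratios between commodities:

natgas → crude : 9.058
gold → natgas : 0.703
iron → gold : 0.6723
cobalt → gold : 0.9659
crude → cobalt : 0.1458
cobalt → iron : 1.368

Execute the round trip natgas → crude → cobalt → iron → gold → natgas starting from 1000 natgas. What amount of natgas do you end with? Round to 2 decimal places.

853.88

1000 natgas × 9.058 = 9058 crude
9058 crude × 0.1458 = 1320.6564 cobalt
1320.6564 cobalt × 1.368 = 1806.6579552 iron
1806.6579552 iron × 0.6723 = 1214.61614328096 gold
1214.61614328096 gold × 0.703 = 853.87514872651488 natgas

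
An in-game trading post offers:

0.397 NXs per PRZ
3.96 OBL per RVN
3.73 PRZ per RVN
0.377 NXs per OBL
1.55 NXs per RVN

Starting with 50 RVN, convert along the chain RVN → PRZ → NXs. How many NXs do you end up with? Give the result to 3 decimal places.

50 RVN × 3.73 = 186.5 PRZ
186.5 PRZ × 0.397 = 74.0405 NXs

74.041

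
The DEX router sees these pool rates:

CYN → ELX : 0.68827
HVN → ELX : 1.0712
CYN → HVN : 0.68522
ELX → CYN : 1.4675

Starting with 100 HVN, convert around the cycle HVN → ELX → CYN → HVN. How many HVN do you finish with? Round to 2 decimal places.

100 HVN × 1.0712 = 107.12 ELX
107.12 ELX × 1.4675 = 157.1986 CYN
157.1986 CYN × 0.68522 = 107.715624692 HVN

107.72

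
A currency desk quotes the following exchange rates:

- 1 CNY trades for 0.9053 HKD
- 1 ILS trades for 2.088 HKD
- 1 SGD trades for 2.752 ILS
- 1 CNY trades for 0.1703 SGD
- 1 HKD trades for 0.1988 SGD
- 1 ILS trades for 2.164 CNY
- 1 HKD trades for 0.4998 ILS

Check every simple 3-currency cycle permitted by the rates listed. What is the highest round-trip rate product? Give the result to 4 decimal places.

1.1423

ILS→HKD→SGD→ILS: 2.088 × 0.1988 × 2.752 = 1.14234
ILS→CNY→SGD→ILS: 2.164 × 0.1703 × 2.752 = 1.01419
ILS→CNY→HKD→ILS: 2.164 × 0.9053 × 0.4998 = 0.97914
Maximum is ILS→HKD→SGD→ILS at 1.1423; arbitrage exists.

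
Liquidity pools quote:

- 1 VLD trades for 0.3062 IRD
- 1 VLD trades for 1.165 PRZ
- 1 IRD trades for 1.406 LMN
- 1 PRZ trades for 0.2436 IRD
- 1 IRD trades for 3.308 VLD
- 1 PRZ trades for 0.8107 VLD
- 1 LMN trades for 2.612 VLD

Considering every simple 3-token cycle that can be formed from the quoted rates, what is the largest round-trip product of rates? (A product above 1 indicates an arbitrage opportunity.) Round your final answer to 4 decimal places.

VLD→IRD→LMN→VLD: 0.3062 × 1.406 × 2.612 = 1.12451
VLD→PRZ→IRD→VLD: 1.165 × 0.2436 × 3.308 = 0.93879
Maximum is VLD→IRD→LMN→VLD at 1.1245; arbitrage exists.

1.1245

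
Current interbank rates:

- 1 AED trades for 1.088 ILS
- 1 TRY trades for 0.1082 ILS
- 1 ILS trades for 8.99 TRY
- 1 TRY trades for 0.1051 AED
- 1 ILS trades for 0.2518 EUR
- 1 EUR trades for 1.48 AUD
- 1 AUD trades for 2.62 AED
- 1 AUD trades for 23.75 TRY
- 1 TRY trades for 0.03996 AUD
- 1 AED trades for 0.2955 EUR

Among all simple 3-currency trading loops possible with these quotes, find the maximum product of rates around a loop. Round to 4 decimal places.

AUD→AED→EUR→AUD: 2.62 × 0.2955 × 1.48 = 1.14583
ILS→TRY→AED→ILS: 8.99 × 0.1051 × 1.088 = 1.02800
Maximum is AUD→AED→EUR→AUD at 1.1458; arbitrage exists.

1.1458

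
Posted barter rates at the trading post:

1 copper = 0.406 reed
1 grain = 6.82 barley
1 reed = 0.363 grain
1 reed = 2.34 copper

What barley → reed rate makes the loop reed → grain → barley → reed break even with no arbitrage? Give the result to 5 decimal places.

Known legs of the cycle: 0.363 × 6.82 = 2.47566
For no arbitrage the full-cycle product must be 1, so the missing rate is 1 / 2.47566 ≈ 0.4039327.

0.40393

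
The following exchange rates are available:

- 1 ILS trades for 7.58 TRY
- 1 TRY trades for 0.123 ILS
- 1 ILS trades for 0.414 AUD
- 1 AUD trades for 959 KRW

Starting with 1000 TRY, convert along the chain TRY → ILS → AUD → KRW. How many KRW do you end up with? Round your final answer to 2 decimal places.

1000 TRY × 0.123 = 123 ILS
123 ILS × 0.414 = 50.922 AUD
50.922 AUD × 959 = 48834.198 KRW

48834.20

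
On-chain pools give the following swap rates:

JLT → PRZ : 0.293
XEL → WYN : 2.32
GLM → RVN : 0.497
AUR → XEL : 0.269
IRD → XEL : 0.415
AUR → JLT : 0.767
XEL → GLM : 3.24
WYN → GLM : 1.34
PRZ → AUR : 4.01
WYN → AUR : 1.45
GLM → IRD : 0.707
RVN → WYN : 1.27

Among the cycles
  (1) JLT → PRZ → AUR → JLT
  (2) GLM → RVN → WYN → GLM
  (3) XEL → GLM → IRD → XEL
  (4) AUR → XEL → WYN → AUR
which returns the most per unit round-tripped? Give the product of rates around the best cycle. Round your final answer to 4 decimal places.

0.9506

(1) 0.293 × 4.01 × 0.767 = 0.90117
(2) 0.497 × 1.27 × 1.34 = 0.84579
(3) 3.24 × 0.707 × 0.415 = 0.95063
(4) 0.269 × 2.32 × 1.45 = 0.90492
Highest is cycle (3) at 0.9506 (≤1, no arbitrage).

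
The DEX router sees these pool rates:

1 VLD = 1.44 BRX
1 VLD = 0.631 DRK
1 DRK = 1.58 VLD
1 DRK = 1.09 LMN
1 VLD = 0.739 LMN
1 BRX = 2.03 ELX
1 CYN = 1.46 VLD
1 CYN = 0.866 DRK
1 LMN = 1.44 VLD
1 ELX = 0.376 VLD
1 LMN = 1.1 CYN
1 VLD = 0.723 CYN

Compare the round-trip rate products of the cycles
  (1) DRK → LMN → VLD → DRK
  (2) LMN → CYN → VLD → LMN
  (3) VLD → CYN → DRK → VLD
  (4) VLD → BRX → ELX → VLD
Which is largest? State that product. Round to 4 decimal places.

1.1868

(1) 1.09 × 1.44 × 0.631 = 0.99042
(2) 1.1 × 1.46 × 0.739 = 1.18683
(3) 0.723 × 0.866 × 1.58 = 0.98927
(4) 1.44 × 2.03 × 0.376 = 1.09912
Highest is cycle (2) at 1.1868 (>1, arbitrage).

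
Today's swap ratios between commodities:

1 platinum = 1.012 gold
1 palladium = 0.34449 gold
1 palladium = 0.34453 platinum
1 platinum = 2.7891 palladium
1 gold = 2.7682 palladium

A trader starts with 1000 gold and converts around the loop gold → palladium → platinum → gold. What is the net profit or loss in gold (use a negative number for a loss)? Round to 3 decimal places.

1000 gold × 2.7682 = 2768.2 palladium
2768.2 palladium × 0.34453 = 953.727946 platinum
953.727946 platinum × 1.012 = 965.172681352 gold
Net change: 965.172681352 − 1000 = -34.827318648 gold

-34.827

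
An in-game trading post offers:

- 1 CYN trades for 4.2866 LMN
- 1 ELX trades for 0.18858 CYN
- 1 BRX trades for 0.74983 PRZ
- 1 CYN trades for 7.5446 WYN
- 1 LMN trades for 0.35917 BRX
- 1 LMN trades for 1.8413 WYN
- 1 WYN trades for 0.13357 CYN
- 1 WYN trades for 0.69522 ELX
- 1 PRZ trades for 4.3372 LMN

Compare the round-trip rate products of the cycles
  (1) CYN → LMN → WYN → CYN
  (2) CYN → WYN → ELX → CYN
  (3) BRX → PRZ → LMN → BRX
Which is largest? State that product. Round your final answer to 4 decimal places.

1.1681

(1) 4.2866 × 1.8413 × 0.13357 = 1.05426
(2) 7.5446 × 0.69522 × 0.18858 = 0.98913
(3) 0.74983 × 4.3372 × 0.35917 = 1.16808
Highest is cycle (3) at 1.1681 (>1, arbitrage).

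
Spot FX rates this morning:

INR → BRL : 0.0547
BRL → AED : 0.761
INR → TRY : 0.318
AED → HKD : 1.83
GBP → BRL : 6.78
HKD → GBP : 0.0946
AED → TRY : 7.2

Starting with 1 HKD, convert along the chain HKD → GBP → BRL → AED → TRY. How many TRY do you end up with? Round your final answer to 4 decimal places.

3.5143

1 HKD × 0.0946 = 0.0946 GBP
0.0946 GBP × 6.78 = 0.641388 BRL
0.641388 BRL × 0.761 = 0.488096268 AED
0.488096268 AED × 7.2 = 3.5142931296 TRY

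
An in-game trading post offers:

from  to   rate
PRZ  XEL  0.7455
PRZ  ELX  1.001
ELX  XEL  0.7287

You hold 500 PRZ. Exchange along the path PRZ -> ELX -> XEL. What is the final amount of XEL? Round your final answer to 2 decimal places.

364.71

500 PRZ × 1.001 = 500.5 ELX
500.5 ELX × 0.7287 = 364.71435 XEL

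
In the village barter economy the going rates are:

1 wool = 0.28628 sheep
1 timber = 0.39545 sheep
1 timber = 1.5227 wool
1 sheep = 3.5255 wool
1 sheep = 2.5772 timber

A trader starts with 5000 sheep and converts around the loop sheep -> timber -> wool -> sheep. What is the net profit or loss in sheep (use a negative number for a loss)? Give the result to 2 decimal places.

617.25

5000 sheep × 2.5772 = 12886 timber
12886 timber × 1.5227 = 19621.5122 wool
19621.5122 wool × 0.28628 = 5617.246512616 sheep
Net change: 5617.246512616 − 5000 = 617.246512616 sheep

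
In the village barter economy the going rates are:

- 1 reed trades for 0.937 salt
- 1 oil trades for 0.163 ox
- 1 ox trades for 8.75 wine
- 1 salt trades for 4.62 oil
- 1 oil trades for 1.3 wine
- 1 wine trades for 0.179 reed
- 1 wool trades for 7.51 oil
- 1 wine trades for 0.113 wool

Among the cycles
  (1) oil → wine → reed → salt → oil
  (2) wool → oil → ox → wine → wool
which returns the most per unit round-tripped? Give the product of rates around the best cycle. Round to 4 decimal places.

(1) 1.3 × 0.179 × 0.937 × 4.62 = 1.00734
(2) 7.51 × 0.163 × 8.75 × 0.113 = 1.21036
Highest is cycle (2) at 1.2104 (>1, arbitrage).

1.2104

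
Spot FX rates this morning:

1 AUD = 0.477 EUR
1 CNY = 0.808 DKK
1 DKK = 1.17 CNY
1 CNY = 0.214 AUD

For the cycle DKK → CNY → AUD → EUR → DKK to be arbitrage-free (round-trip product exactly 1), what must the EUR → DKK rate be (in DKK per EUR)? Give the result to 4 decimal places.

Known legs of the cycle: 1.17 × 0.214 × 0.477 = 0.11943126
For no arbitrage the full-cycle product must be 1, so the missing rate is 1 / 0.11943126 ≈ 8.373017.

8.3730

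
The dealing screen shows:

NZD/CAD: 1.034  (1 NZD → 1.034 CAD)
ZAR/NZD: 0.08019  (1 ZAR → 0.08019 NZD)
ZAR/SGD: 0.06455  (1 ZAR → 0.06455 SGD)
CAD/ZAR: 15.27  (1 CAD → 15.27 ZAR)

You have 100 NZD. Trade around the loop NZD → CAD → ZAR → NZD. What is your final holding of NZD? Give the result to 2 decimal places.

100 NZD × 1.034 = 103.4 CAD
103.4 CAD × 15.27 = 1578.918 ZAR
1578.918 ZAR × 0.08019 = 126.61343442 NZD

126.61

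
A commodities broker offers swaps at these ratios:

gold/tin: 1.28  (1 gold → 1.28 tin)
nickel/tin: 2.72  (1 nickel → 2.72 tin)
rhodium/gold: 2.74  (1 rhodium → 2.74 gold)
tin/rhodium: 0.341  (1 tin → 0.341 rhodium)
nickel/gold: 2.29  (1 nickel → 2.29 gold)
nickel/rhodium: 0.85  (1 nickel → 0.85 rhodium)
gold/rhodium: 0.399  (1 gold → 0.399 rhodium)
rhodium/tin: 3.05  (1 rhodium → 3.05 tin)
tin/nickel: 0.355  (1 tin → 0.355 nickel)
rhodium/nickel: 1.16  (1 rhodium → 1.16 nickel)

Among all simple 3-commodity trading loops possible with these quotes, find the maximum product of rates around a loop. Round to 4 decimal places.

rhodium→gold→tin→rhodium: 2.74 × 1.28 × 0.341 = 1.19596
nickel→tin→rhodium→nickel: 2.72 × 0.341 × 1.16 = 1.07592
nickel→gold→rhodium→nickel: 2.29 × 0.399 × 1.16 = 1.05990
nickel→gold→tin→nickel: 2.29 × 1.28 × 0.355 = 1.04058
nickel→rhodium→tin→nickel: 0.85 × 3.05 × 0.355 = 0.92034
Maximum is rhodium→gold→tin→rhodium at 1.1960; arbitrage exists.

1.1960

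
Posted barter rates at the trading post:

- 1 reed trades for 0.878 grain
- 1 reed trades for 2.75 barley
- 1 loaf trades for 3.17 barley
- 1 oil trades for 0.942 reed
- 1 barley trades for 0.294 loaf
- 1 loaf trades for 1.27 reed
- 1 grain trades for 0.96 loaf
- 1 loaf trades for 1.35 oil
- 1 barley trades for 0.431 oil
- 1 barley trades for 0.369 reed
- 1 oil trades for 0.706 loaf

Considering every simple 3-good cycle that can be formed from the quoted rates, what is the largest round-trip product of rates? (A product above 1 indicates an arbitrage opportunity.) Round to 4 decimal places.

barley→oil→reed→barley: 0.431 × 0.942 × 2.75 = 1.11651
grain→loaf→reed→grain: 0.96 × 1.27 × 0.878 = 1.07046
barley→loaf→reed→barley: 0.294 × 1.27 × 2.75 = 1.02680
barley→oil→loaf→barley: 0.431 × 0.706 × 3.17 = 0.96459
Maximum is barley→oil→reed→barley at 1.1165; arbitrage exists.

1.1165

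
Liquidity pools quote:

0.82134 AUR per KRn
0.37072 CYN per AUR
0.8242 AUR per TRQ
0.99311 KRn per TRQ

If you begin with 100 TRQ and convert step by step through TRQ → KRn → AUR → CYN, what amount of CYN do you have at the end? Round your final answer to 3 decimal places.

30.239

100 TRQ × 0.99311 = 99.311 KRn
99.311 KRn × 0.82134 = 81.56809674 AUR
81.56809674 AUR × 0.37072 = 30.2389248234528 CYN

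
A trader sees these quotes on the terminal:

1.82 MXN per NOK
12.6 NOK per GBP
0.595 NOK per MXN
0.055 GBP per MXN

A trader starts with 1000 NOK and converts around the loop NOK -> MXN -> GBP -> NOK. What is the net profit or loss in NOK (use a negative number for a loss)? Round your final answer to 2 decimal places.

1000 NOK × 1.82 = 1820 MXN
1820 MXN × 0.055 = 100.1 GBP
100.1 GBP × 12.6 = 1261.26 NOK
Net change: 1261.26 − 1000 = 261.26 NOK

261.26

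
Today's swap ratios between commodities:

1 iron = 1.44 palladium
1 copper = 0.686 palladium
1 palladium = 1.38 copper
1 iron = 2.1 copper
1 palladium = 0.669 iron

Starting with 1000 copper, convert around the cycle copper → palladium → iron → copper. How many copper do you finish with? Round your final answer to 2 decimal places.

1000 copper × 0.686 = 686 palladium
686 palladium × 0.669 = 458.934 iron
458.934 iron × 2.1 = 963.7614 copper

963.76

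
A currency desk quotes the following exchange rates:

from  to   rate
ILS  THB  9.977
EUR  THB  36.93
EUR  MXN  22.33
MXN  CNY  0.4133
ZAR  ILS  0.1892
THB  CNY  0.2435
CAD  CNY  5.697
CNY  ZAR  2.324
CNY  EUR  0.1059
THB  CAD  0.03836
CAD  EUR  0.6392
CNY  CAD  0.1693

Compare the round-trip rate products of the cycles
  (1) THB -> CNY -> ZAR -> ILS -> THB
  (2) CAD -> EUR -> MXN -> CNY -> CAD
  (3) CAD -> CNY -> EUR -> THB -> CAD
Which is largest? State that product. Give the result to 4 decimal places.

1.0682

(1) 0.2435 × 2.324 × 0.1892 × 9.977 = 1.06821
(2) 0.6392 × 22.33 × 0.4133 × 0.1693 = 0.99873
(3) 5.697 × 0.1059 × 36.93 × 0.03836 = 0.85467
Highest is cycle (1) at 1.0682 (>1, arbitrage).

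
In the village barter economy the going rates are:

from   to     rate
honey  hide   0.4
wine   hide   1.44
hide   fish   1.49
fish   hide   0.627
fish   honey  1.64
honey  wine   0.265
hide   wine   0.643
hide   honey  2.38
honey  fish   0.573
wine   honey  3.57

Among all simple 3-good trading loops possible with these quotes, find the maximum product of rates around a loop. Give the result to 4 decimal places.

honey→hide→fish→honey: 0.4 × 1.49 × 1.64 = 0.97744
wine→honey→hide→wine: 3.57 × 0.4 × 0.643 = 0.91820
wine→hide→honey→wine: 1.44 × 2.38 × 0.265 = 0.90821
honey→fish→hide→honey: 0.573 × 0.627 × 2.38 = 0.85506
Maximum is honey→hide→fish→honey at 0.9774; no arbitrage — every cycle loses value.

0.9774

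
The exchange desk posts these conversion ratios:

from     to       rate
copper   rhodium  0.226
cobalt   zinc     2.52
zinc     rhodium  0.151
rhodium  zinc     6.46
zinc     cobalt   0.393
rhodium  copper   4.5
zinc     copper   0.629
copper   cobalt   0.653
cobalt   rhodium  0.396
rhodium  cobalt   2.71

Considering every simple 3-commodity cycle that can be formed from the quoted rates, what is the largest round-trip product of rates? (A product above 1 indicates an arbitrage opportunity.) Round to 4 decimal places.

copper→cobalt→rhodium→copper: 0.653 × 0.396 × 4.5 = 1.16365
copper→cobalt→zinc→copper: 0.653 × 2.52 × 0.629 = 1.03506
rhodium→cobalt→zinc→rhodium: 2.71 × 2.52 × 0.151 = 1.03121
rhodium→zinc→cobalt→rhodium: 6.46 × 0.393 × 0.396 = 1.00536
copper→rhodium→zinc→copper: 0.226 × 6.46 × 0.629 = 0.91831
Maximum is copper→cobalt→rhodium→copper at 1.1636; arbitrage exists.

1.1636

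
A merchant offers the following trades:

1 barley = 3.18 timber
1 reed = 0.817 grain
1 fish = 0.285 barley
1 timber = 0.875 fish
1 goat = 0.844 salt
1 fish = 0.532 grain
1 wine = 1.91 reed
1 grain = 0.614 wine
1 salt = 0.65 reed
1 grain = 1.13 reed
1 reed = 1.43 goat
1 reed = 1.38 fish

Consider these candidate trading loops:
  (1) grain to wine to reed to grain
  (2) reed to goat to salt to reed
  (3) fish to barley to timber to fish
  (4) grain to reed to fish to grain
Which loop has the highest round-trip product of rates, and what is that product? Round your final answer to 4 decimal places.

(1) 0.614 × 1.91 × 0.817 = 0.95813
(2) 1.43 × 0.844 × 0.65 = 0.78450
(3) 0.285 × 3.18 × 0.875 = 0.79301
(4) 1.13 × 1.38 × 0.532 = 0.82960
Highest is cycle (1) at 0.9581 (≤1, no arbitrage).

0.9581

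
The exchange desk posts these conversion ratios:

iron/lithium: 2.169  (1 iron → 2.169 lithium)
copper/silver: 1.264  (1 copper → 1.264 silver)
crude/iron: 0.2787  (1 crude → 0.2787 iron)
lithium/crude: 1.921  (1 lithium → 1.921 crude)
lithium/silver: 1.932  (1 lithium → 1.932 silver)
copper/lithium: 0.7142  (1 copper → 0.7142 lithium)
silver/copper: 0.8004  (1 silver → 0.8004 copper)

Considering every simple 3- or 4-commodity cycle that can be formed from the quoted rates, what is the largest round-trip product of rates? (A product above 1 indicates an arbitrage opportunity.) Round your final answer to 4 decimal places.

1.1612

iron→lithium→crude→iron: 2.169 × 1.921 × 0.2787 = 1.16125
silver→copper→lithium→silver: 0.8004 × 0.7142 × 1.932 = 1.10442
Maximum is iron→lithium→crude→iron at 1.1612; arbitrage exists.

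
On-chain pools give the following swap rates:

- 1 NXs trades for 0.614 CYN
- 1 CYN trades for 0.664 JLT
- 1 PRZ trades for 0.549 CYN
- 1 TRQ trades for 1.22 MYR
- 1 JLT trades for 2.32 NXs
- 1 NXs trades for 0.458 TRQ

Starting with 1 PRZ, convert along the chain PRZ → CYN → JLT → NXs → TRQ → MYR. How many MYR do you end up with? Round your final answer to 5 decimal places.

1 PRZ × 0.549 = 0.549 CYN
0.549 CYN × 0.664 = 0.364536 JLT
0.364536 JLT × 2.32 = 0.84572352 NXs
0.84572352 NXs × 0.458 = 0.38734137216 TRQ
0.38734137216 TRQ × 1.22 = 0.4725564740352 MYR

0.47256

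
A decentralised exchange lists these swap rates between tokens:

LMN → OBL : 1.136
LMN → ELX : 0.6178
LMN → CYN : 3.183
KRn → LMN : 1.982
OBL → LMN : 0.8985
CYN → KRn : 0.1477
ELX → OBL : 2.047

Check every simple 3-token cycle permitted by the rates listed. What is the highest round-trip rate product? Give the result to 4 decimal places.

1.1363

OBL→LMN→ELX→OBL: 0.8985 × 0.6178 × 2.047 = 1.13628
KRn→LMN→CYN→KRn: 1.982 × 3.183 × 0.1477 = 0.93180
Maximum is OBL→LMN→ELX→OBL at 1.1363; arbitrage exists.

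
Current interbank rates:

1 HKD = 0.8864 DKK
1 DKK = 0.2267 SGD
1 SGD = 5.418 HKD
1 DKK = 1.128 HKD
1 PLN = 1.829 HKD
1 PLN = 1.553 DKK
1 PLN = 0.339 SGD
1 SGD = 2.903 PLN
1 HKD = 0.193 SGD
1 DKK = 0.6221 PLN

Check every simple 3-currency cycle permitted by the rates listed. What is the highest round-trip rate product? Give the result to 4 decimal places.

1.0887

SGD→HKD→DKK→SGD: 5.418 × 0.8864 × 0.2267 = 1.08873
SGD→PLN→HKD→SGD: 2.903 × 1.829 × 0.193 = 1.02475
SGD→PLN→DKK→SGD: 2.903 × 1.553 × 0.2267 = 1.02204
PLN→HKD→DKK→PLN: 1.829 × 0.8864 × 0.6221 = 1.00856
Maximum is SGD→HKD→DKK→SGD at 1.0887; arbitrage exists.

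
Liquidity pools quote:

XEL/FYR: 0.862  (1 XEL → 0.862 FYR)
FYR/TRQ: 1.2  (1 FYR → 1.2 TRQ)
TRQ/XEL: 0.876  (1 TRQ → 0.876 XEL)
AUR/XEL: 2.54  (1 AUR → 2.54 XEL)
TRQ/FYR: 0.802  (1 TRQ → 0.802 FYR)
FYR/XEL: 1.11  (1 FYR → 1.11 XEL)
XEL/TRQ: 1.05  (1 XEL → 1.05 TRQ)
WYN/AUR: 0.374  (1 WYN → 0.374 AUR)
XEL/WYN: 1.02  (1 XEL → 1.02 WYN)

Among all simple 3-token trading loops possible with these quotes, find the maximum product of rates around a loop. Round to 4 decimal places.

0.9690

AUR→XEL→WYN→AUR: 2.54 × 1.02 × 0.374 = 0.96896
TRQ→FYR→XEL→TRQ: 0.802 × 1.11 × 1.05 = 0.93473
TRQ→XEL→FYR→TRQ: 0.876 × 0.862 × 1.2 = 0.90613
Maximum is AUR→XEL→WYN→AUR at 0.9690; no arbitrage — every cycle loses value.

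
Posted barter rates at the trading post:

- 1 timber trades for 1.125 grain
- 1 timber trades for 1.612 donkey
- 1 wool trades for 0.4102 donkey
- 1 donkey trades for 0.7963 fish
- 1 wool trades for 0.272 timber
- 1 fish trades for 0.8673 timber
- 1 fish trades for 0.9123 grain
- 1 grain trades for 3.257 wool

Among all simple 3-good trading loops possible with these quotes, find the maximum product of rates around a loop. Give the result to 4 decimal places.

fish→timber→donkey→fish: 0.8673 × 1.612 × 0.7963 = 1.11330
wool→timber→grain→wool: 0.272 × 1.125 × 3.257 = 0.99664
Maximum is fish→timber→donkey→fish at 1.1133; arbitrage exists.

1.1133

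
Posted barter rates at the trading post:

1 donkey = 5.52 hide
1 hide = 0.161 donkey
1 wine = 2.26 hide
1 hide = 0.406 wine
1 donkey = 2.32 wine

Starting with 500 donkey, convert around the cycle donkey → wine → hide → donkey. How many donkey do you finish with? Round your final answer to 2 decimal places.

422.08

500 donkey × 2.32 = 1160 wine
1160 wine × 2.26 = 2621.6 hide
2621.6 hide × 0.161 = 422.0776 donkey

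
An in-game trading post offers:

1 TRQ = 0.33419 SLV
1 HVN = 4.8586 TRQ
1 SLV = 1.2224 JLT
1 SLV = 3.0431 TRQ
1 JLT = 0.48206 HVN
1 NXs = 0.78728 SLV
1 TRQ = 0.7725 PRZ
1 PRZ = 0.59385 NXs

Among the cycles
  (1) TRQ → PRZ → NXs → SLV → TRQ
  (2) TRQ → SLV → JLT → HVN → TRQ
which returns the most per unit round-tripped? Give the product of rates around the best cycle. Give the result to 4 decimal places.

1.0991

(1) 0.7725 × 0.59385 × 0.78728 × 3.0431 = 1.09906
(2) 0.33419 × 1.2224 × 0.48206 × 4.8586 = 0.95680
Highest is cycle (1) at 1.0991 (>1, arbitrage).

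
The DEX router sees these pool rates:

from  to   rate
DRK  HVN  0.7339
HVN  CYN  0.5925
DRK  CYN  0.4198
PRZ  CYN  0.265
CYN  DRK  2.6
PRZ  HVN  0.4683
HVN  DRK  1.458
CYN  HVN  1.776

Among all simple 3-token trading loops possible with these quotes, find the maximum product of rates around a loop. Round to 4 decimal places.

HVN→CYN→DRK→HVN: 0.5925 × 2.6 × 0.7339 = 1.13057
HVN→DRK→CYN→HVN: 1.458 × 0.4198 × 1.776 = 1.08703
Maximum is HVN→CYN→DRK→HVN at 1.1306; arbitrage exists.

1.1306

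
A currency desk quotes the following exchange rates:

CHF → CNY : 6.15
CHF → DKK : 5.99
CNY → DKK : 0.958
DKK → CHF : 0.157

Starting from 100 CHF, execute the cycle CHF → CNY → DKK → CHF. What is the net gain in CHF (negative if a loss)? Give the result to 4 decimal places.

-7.5003

100 CHF × 6.15 = 615 CNY
615 CNY × 0.958 = 589.17 DKK
589.17 DKK × 0.157 = 92.49969 CHF
Net change: 92.49969 − 100 = -7.50031 CHF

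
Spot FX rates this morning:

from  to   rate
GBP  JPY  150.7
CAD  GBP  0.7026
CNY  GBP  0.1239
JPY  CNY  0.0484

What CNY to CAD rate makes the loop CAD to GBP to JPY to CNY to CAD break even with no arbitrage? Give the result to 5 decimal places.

0.19513

Known legs of the cycle: 0.7026 × 150.7 × 0.0484 = 5.124680088
For no arbitrage the full-cycle product must be 1, so the missing rate is 1 / 5.124680088 ≈ 0.1951341.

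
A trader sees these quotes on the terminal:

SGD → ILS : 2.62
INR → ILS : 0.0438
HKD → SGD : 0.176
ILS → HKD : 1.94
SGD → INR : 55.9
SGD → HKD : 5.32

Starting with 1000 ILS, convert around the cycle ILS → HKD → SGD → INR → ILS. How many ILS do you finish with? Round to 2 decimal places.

1000 ILS × 1.94 = 1940 HKD
1940 HKD × 0.176 = 341.44 SGD
341.44 SGD × 55.9 = 19086.496 INR
19086.496 INR × 0.0438 = 835.9885248 ILS

835.99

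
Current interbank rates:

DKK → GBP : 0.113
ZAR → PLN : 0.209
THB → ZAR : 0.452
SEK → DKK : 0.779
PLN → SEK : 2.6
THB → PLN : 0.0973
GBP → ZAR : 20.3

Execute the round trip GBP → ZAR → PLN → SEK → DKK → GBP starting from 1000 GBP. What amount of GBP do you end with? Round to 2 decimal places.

971.03

1000 GBP × 20.3 = 20300 ZAR
20300 ZAR × 0.209 = 4242.7 PLN
4242.7 PLN × 2.6 = 11031.02 SEK
11031.02 SEK × 0.779 = 8593.16458 DKK
8593.16458 DKK × 0.113 = 971.02759754 GBP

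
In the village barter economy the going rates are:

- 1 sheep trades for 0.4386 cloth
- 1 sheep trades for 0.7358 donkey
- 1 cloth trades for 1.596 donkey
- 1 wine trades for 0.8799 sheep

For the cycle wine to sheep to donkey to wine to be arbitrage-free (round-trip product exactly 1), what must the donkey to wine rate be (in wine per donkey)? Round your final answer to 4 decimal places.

Known legs of the cycle: 0.8799 × 0.7358 = 0.64743042
For no arbitrage the full-cycle product must be 1, so the missing rate is 1 / 0.64743042 ≈ 1.544568.

1.5446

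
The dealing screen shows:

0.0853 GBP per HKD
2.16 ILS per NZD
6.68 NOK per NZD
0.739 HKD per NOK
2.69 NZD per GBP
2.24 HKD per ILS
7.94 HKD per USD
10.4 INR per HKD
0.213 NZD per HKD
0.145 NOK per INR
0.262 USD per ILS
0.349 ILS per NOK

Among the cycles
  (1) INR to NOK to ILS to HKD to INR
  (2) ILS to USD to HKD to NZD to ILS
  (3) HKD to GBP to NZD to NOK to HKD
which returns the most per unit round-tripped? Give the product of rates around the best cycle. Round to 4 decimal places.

1.1789

(1) 0.145 × 0.349 × 2.24 × 10.4 = 1.17889
(2) 0.262 × 7.94 × 0.213 × 2.16 = 0.95710
(3) 0.0853 × 2.69 × 6.68 × 0.739 = 1.13272
Highest is cycle (1) at 1.1789 (>1, arbitrage).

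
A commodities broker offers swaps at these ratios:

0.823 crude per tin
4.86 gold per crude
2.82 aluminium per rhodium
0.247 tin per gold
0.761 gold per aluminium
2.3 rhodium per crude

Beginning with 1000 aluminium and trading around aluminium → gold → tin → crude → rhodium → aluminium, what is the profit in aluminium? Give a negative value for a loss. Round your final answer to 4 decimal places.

1000 aluminium × 0.761 = 761 gold
761 gold × 0.247 = 187.967 tin
187.967 tin × 0.823 = 154.696841 crude
154.696841 crude × 2.3 = 355.8027343 rhodium
355.8027343 rhodium × 2.82 = 1003.363710726 aluminium
Net change: 1003.363710726 − 1000 = 3.363710726 aluminium

3.3637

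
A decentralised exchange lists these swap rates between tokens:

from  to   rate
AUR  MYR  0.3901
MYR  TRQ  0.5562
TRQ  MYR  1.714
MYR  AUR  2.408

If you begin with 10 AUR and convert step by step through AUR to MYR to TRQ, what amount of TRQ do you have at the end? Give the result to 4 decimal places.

2.1697

10 AUR × 0.3901 = 3.901 MYR
3.901 MYR × 0.5562 = 2.1697362 TRQ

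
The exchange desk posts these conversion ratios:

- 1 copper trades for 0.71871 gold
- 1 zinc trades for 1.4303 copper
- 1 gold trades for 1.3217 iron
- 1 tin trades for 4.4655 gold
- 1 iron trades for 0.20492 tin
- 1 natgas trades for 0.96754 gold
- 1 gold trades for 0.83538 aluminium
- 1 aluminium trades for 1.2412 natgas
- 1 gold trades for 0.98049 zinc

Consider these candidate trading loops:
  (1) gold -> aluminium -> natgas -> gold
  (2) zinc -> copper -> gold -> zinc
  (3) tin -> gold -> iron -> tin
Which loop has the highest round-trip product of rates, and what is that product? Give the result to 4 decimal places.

1.2094

(1) 0.83538 × 1.2412 × 0.96754 = 1.00322
(2) 1.4303 × 0.71871 × 0.98049 = 1.00792
(3) 4.4655 × 1.3217 × 0.20492 = 1.20945
Highest is cycle (3) at 1.2094 (>1, arbitrage).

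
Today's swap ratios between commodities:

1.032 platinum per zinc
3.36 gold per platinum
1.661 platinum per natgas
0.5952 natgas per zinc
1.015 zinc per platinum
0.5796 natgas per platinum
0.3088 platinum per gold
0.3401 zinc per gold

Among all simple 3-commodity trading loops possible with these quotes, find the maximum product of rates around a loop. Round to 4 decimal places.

gold→zinc→platinum→gold: 0.3401 × 1.032 × 3.36 = 1.17930
platinum→zinc→natgas→platinum: 1.015 × 0.5952 × 1.661 = 1.00346
Maximum is gold→zinc→platinum→gold at 1.1793; arbitrage exists.

1.1793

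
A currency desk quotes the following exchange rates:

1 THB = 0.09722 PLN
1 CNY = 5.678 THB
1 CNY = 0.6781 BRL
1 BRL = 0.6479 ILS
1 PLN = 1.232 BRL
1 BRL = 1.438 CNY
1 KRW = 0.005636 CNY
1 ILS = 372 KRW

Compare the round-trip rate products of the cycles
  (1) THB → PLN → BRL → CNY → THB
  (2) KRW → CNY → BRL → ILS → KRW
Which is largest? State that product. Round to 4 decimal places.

(1) 0.09722 × 1.232 × 1.438 × 5.678 = 0.97796
(2) 0.005636 × 0.6781 × 0.6479 × 372 = 0.92112
Highest is cycle (1) at 0.9780 (≤1, no arbitrage).

0.9780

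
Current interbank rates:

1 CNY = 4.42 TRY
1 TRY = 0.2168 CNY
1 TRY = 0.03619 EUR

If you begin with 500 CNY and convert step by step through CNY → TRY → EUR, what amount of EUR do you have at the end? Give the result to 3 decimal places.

500 CNY × 4.42 = 2210 TRY
2210 TRY × 0.03619 = 79.9799 EUR

79.980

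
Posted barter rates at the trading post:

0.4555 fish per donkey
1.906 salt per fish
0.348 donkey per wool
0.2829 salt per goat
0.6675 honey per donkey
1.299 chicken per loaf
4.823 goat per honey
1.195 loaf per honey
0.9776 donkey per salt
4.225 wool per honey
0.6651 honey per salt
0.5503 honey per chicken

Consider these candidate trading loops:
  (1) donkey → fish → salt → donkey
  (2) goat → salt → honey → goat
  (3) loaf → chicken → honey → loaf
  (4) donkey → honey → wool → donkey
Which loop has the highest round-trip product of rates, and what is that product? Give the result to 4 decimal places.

(1) 0.4555 × 1.906 × 0.9776 = 0.84874
(2) 0.2829 × 0.6651 × 4.823 = 0.90748
(3) 1.299 × 0.5503 × 1.195 = 0.85423
(4) 0.6675 × 4.225 × 0.348 = 0.98143
Highest is cycle (4) at 0.9814 (≤1, no arbitrage).

0.9814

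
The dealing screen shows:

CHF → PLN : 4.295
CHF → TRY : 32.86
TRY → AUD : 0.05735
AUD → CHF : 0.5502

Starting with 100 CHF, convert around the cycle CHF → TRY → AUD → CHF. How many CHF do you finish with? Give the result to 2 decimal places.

103.69

100 CHF × 32.86 = 3286 TRY
3286 TRY × 0.05735 = 188.4521 AUD
188.4521 AUD × 0.5502 = 103.68634542 CHF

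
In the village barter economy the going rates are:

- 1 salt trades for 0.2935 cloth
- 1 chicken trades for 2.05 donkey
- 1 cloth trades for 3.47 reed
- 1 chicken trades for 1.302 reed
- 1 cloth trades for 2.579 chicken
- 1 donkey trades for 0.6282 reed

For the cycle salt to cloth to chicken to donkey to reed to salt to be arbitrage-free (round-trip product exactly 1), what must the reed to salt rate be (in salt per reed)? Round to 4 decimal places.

1.0259

Known legs of the cycle: 0.2935 × 2.579 × 2.05 × 0.6282 = 0.974790394065
For no arbitrage the full-cycle product must be 1, so the missing rate is 1 / 0.974790394065 ≈ 1.025862.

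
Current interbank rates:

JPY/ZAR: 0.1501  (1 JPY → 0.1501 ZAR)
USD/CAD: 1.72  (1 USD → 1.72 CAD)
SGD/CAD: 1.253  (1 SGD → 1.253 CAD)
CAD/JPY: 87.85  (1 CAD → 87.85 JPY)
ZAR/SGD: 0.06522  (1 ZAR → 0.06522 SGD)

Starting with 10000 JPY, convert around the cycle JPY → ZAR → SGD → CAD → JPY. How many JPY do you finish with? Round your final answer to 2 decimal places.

10775.92

10000 JPY × 0.1501 = 1501 ZAR
1501 ZAR × 0.06522 = 97.89522 SGD
97.89522 SGD × 1.253 = 122.66271066 CAD
122.66271066 CAD × 87.85 = 10775.919131481 JPY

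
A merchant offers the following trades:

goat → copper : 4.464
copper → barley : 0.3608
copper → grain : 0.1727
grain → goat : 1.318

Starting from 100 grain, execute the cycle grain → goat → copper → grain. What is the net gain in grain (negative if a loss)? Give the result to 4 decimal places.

100 grain × 1.318 = 131.8 goat
131.8 goat × 4.464 = 588.3552 copper
588.3552 copper × 0.1727 = 101.60894304 grain
Net change: 101.60894304 − 100 = 1.60894304 grain

1.6089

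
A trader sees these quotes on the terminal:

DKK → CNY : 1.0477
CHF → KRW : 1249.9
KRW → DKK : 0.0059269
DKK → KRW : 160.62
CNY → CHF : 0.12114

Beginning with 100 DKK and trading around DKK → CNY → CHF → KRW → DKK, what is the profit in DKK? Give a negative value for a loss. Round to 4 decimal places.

-5.9785

100 DKK × 1.0477 = 104.77 CNY
104.77 CNY × 0.12114 = 12.6918378 CHF
12.6918378 CHF × 1249.9 = 15863.52806622 KRW
15863.52806622 KRW × 0.0059269 = 94.021544495679318 DKK
Net change: 94.021544495679318 − 100 = -5.978455504320682 DKK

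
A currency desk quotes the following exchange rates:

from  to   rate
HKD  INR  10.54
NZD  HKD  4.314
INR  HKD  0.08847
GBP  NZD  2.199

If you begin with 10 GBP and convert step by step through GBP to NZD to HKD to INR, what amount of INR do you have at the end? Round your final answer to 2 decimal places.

999.88

10 GBP × 2.199 = 21.99 NZD
21.99 NZD × 4.314 = 94.86486 HKD
94.86486 HKD × 10.54 = 999.8756244 INR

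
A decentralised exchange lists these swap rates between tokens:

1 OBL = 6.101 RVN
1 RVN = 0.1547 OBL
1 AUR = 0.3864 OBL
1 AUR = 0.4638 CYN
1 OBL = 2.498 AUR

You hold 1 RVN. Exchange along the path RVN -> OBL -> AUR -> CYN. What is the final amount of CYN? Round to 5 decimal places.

1 RVN × 0.1547 = 0.1547 OBL
0.1547 OBL × 2.498 = 0.3864406 AUR
0.3864406 AUR × 0.4638 = 0.17923115028 CYN

0.17923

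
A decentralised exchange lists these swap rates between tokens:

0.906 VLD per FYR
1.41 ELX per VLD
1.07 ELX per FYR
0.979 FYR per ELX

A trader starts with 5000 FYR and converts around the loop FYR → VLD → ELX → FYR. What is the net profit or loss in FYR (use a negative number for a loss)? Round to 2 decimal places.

1253.17

5000 FYR × 0.906 = 4530 VLD
4530 VLD × 1.41 = 6387.3 ELX
6387.3 ELX × 0.979 = 6253.1667 FYR
Net change: 6253.1667 − 5000 = 1253.1667 FYR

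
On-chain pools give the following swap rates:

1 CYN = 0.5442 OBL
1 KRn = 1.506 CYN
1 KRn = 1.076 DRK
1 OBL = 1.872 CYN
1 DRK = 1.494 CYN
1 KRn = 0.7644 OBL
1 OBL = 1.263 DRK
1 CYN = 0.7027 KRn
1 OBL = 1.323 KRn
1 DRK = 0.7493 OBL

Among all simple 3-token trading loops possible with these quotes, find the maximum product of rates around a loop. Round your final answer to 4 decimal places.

DRK→CYN→KRn→DRK: 1.494 × 0.7027 × 1.076 = 1.12962
OBL→KRn→CYN→OBL: 1.323 × 1.506 × 0.5442 = 1.08428
OBL→KRn→DRK→OBL: 1.323 × 1.076 × 0.7493 = 1.06666
OBL→DRK→CYN→OBL: 1.263 × 1.494 × 0.5442 = 1.02686
OBL→CYN→KRn→OBL: 1.872 × 0.7027 × 0.7644 = 1.00553
Maximum is DRK→CYN→KRn→DRK at 1.1296; arbitrage exists.

1.1296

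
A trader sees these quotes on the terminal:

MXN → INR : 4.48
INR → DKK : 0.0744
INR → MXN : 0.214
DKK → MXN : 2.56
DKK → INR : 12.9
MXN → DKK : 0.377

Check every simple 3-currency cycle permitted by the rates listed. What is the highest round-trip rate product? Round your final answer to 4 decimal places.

1.0407

MXN→DKK→INR→MXN: 0.377 × 12.9 × 0.214 = 1.04075
MXN→INR→DKK→MXN: 4.48 × 0.0744 × 2.56 = 0.85328
Maximum is MXN→DKK→INR→MXN at 1.0407; arbitrage exists.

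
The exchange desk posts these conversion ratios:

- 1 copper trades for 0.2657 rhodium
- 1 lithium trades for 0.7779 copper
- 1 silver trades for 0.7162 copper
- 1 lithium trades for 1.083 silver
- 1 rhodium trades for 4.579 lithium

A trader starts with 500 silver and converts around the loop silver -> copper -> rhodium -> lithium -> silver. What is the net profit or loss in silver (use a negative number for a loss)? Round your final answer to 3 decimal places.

-28.160

500 silver × 0.7162 = 358.1 copper
358.1 copper × 0.2657 = 95.14717 rhodium
95.14717 rhodium × 4.579 = 435.67889143 lithium
435.67889143 lithium × 1.083 = 471.84023941869 silver
Net change: 471.84023941869 − 500 = -28.15976058131 silver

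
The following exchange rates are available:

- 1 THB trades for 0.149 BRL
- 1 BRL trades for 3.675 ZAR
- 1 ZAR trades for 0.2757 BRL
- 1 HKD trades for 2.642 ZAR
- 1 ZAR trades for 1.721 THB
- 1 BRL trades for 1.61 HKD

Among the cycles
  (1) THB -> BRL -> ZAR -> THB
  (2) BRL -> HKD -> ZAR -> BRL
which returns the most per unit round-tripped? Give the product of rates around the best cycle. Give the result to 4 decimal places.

(1) 0.149 × 3.675 × 1.721 = 0.94238
(2) 1.61 × 2.642 × 0.2757 = 1.17272
Highest is cycle (2) at 1.1727 (>1, arbitrage).

1.1727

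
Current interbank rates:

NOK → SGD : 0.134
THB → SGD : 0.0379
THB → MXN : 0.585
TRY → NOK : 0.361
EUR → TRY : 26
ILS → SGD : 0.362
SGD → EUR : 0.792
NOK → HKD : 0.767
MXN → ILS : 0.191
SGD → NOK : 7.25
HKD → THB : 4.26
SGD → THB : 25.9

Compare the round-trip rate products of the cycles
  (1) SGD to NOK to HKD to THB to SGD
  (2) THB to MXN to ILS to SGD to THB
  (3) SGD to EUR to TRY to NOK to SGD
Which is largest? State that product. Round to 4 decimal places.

1.0476

(1) 7.25 × 0.767 × 4.26 × 0.0379 = 0.89781
(2) 0.585 × 0.191 × 0.362 × 25.9 = 1.04761
(3) 0.792 × 26 × 0.361 × 0.134 = 0.99612
Highest is cycle (2) at 1.0476 (>1, arbitrage).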